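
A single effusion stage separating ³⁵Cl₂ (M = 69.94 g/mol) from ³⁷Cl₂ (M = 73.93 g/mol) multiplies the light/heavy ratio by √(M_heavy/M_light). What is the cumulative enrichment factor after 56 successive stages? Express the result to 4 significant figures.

4.728

Overall factor = α^56 with α = √(73.93/69.94), i.e. (73.93/69.94)^(56/2).
= 1.05705^28 = 4.728.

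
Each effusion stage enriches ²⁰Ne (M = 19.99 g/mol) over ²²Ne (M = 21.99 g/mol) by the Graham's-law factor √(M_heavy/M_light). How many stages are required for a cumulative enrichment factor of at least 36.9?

76

With α = √(21.99/19.99) per stage, ln α = ½ ln(1.10005) = 0.04768.
Need α^N ≥ 36.9 ⇒ N ≥ ln(36.9) / ln α = 3.608 / 0.04768 = 75.68.
Minimum whole number of stages: N = 76.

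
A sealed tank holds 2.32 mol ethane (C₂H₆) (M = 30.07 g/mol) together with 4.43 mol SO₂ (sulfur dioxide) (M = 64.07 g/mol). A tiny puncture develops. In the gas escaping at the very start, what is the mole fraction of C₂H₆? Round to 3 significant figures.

Rate_i ∝ x_i/√M_i (Graham's law weighted by mole fraction), so the effusate composition follows n_i/√M_i.
Mole fraction of C₂H₆ in the effusate = (n_C₂H₆/√M_C₂H₆) / (n_C₂H₆/√M_C₂H₆ + n_SO₂/√M_SO₂)
= (2.32/√30.07) / (2.32/√30.07 + 4.43/√64.07) = 0.4231/(0.4231 + 0.5534) = 0.433.

0.433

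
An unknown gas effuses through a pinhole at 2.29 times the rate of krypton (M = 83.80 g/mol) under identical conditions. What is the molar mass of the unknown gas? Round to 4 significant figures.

15.98 g/mol

Graham's law gives rate_X/rate_Kr = √(M_Kr/M_X).
2.29 = √(83.80/M_X)
M_X = 83.80 / 2.29² = 83.80 / 5.244 = 15.98 g/mol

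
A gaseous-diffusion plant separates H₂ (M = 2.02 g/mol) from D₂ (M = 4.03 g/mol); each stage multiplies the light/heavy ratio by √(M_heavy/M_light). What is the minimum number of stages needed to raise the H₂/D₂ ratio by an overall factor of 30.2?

10

Single-stage factor α = √(4.03/2.02), so ln α = ½ ln(1.99505) = 0.3453.
Need α^N ≥ 30.2 ⇒ N ≥ ln(30.2) / ln α = 3.408 / 0.3453 = 9.87.
Minimum whole number of stages: N = 10.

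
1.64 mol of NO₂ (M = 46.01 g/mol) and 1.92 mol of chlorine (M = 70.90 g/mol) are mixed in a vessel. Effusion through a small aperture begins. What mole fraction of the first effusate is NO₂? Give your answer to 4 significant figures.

0.5146

Each component's effusion rate ∝ (its partial pressure)·(1/√M) ∝ n_i/√M_i.
So x_NO₂ in the escaping gas = (n_NO₂/√M_NO₂) / Σ(n_i/√M_i)
= (1.64/√46.01) / (1.64/√46.01 + 1.92/√70.90) = 0.2418/(0.2418 + 0.2280) = 0.5146.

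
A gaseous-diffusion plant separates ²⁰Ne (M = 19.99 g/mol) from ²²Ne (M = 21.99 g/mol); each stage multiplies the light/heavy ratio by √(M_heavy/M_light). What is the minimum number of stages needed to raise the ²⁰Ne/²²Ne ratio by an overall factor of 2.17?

With α = √(21.99/19.99) per stage, ln α = ½ ln(1.10005) = 0.04768.
Need α^N ≥ 2.17 ⇒ N ≥ ln(2.17) / ln α = 0.7747 / 0.04768 = 16.25.
Rounding up, N = 17 stages.

17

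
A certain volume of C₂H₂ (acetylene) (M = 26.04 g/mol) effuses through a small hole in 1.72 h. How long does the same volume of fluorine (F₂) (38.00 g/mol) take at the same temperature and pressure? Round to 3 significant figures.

Using Graham's law: t_F₂/t_C₂H₂ = √(M_F₂/M_C₂H₂) = √(38.00/26.04) = √1.459 = 1.208.
So the time for F₂ is 1.72 × 1.208 = 2.08 h.

2.08 h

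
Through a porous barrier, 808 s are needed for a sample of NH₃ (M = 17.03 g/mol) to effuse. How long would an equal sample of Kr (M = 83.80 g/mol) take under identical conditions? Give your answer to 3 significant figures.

Using Graham's law: t_Kr/t_NH₃ = √(M_Kr/M_NH₃) = √(83.80/17.03) = √4.921 = 2.218.
So the time for Kr is 808 × 2.218 = 1790 s.

1790 s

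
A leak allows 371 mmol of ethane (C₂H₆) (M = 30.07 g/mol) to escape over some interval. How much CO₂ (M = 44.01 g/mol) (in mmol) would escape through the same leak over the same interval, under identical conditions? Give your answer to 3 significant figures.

307 mmol

From Graham's law, rate_CO₂/rate_C₂H₆ = √(M_C₂H₆/M_CO₂) = √(30.07/44.01) = √0.6833 = 0.8266.
So the amount for CO₂ is 371 × 0.8266 = 307 mmol.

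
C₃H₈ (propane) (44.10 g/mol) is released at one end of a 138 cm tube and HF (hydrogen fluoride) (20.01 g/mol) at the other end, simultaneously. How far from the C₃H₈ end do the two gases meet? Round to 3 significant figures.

The fronts meet when d_C₃H₈ + d_HF = L with d_C₃H₈/d_HF = √(M_HF/M_C₃H₈) (Graham's law). Here √(M_HF/M_C₃H₈) = √(20.01/44.10) = 0.6736.
With d_C₃H₈ + d_HF = 138 cm, d_HF = 138/(1 + 0.6736) = 82.46 cm.
d_C₃H₈ = 138 − 82.46 = 55.5 cm.

55.5 cm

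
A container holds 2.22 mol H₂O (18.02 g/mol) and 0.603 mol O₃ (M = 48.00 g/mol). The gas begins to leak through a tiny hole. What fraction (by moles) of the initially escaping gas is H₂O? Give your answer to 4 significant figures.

0.8573

Rate_i ∝ x_i/√M_i (Graham's law weighted by mole fraction), so the effusate composition follows n_i/√M_i.
x_H₂O(eff) = (n_H₂O/√M_H₂O) / (n_H₂O/√M_H₂O + n_O₃/√M_O₃)
= (2.22/√18.02) / (2.22/√18.02 + 0.603/√48.00) = 0.5230/(0.5230 + 0.08704) = 0.8573.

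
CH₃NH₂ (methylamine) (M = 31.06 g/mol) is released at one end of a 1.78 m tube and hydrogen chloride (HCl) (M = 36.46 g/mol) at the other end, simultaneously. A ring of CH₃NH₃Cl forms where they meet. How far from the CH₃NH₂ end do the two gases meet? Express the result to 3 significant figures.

0.926 m

Distances travelled in equal time are proportional to diffusion rates, so d_CH₃NH₂/d_HCl = √(M_HCl/M_CH₃NH₂) = √(36.46/31.06) = 1.083.
With d_CH₃NH₂ + d_HCl = 1.78 m, d_HCl = 1.78/(1 + 1.083) = 0.8544 m.
d_CH₃NH₂ = 1.78 − 0.8544 = 0.926 m.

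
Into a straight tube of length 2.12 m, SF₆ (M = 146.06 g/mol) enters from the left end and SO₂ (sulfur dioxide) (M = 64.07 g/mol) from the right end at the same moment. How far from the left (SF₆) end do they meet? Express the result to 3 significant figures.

Graham's law gives d_SF₆/d_SO₂ = rate_SF₆/rate_SO₂ = √(M_SO₂/M_SF₆) = √(64.07/146.06) = 0.6623.
With d_SF₆ + d_SO₂ = 2.12 m, d_SO₂ = 2.12/(1 + 0.6623) = 1.275 m.
d_SF₆ = 2.12 − 1.275 = 0.845 m.

0.845 m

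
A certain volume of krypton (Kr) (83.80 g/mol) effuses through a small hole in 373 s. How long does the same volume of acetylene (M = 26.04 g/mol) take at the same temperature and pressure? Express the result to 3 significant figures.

208 s

Using Graham's law: t_C₂H₂/t_Kr = √(M_C₂H₂/M_Kr) = √(26.04/83.80) = √0.3107 = 0.5574.
So the time for C₂H₂ is 373 × 0.5574 = 208 s.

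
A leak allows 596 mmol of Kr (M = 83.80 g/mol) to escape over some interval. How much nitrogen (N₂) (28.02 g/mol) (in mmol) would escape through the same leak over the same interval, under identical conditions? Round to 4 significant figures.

1031 mmol

Using Graham's law: rate_N₂/rate_Kr = √(M_Kr/M_N₂) = √(83.80/28.02) = √2.991 = 1.729.
So the amount for N₂ is 596 × 1.729 = 1031 mmol.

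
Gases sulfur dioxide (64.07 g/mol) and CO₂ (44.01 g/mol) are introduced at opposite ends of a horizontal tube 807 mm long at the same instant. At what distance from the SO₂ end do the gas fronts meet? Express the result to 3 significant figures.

Graham's law gives d_SO₂/d_CO₂ = rate_SO₂/rate_CO₂ = √(M_CO₂/M_SO₂) = √(44.01/64.07) = 0.8288.
With d_SO₂ + d_CO₂ = 807 mm, d_CO₂ = 807/(1 + 0.8288) = 441.3 mm.
d_SO₂ = 807 − 441.3 = 366 mm.

366 mm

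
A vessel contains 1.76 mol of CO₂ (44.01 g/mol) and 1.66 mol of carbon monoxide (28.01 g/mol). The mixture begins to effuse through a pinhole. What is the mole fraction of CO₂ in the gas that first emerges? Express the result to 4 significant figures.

0.4582

Rate_i ∝ x_i/√M_i (Graham's law weighted by mole fraction), so the effusate composition follows n_i/√M_i.
x_CO₂(eff) = (n_CO₂/√M_CO₂) / (n_CO₂/√M_CO₂ + n_CO/√M_CO)
= (1.76/√44.01) / (1.76/√44.01 + 1.66/√28.01) = 0.2653/(0.2653 + 0.3137) = 0.4582.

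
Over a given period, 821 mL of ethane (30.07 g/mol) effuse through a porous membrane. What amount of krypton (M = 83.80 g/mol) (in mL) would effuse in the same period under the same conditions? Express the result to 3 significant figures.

492 mL

Since effusion rate ∝ 1/√M, rate_Kr/rate_C₂H₆ = √(M_C₂H₆/M_Kr) = √(30.07/83.80) = √0.3588 = 0.5990.
So the volume for Kr is 821 × 0.5990 = 492 mL.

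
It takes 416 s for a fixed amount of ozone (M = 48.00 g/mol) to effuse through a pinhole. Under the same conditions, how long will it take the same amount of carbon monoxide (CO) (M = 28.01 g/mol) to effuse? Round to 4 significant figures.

From Graham's law, t_CO/t_O₃ = √(M_CO/M_O₃) = √(28.01/48.00) = √0.5835 = 0.7639.
So the time for CO is 416 × 0.7639 = 317.8 s.

317.8 s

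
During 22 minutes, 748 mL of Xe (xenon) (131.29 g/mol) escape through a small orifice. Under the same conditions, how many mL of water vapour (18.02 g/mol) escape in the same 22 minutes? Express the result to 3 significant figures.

By Graham's law, rate_H₂O/rate_Xe = √(M_Xe/M_H₂O) = √(131.29/18.02) = √7.286 = 2.699.
So the volume for H₂O is 748 × 2.699 = 2020 mL.

2020 mL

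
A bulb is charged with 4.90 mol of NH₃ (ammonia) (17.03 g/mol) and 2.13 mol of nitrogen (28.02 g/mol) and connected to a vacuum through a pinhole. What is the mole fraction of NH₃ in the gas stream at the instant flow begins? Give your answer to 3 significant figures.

Effusion rate of each component ∝ n_i/√M_i (partial pressure × 1/√M).
So x_NH₃ in the escaping gas = (n_NH₃/√M_NH₃) / Σ(n_i/√M_i)
= (4.90/√17.03) / (4.90/√17.03 + 2.13/√28.02) = 1.187/(1.187 + 0.4024) = 0.747.

0.747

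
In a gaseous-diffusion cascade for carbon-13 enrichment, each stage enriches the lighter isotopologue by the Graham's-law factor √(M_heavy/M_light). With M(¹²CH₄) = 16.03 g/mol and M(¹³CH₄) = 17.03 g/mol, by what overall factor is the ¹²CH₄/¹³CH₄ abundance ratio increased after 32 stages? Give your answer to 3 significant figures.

Each stage multiplies the ratio by α = √(17.03/16.03), so after 32 stages the overall factor is α^32 = (17.03/16.03)^(32/2).
= 1.06238^16 = 2.63.

2.63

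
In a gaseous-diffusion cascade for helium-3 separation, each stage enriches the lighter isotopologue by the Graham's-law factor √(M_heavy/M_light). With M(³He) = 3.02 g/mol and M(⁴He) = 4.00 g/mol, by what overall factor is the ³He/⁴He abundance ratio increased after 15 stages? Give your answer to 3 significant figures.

8.23

After 15 stages the ratio has grown by (√(4.00/3.02))^15 = (4.00/3.02)^(15/2).
= 1.32450^(15/2) = 8.23.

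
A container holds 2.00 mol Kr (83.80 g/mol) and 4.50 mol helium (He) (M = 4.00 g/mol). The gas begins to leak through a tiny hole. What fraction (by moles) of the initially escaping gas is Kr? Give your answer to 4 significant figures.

Rate_i ∝ x_i/√M_i (Graham's law weighted by mole fraction), so the effusate composition follows n_i/√M_i.
Mole fraction of Kr in the effusate = (n_Kr/√M_Kr) / (n_Kr/√M_Kr + n_He/√M_He)
= (2.00/√83.80) / (2.00/√83.80 + 4.50/√4.00) = 0.2185/(0.2185 + 2.250) = 0.08851.

0.08851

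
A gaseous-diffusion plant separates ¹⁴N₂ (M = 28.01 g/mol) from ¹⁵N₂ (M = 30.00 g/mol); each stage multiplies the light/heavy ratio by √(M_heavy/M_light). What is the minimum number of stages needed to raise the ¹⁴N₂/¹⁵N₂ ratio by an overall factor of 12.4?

74

Per stage α = (30.00/28.01)^(1/2) = 1.07105^0.5, giving ln α = 0.03432.
Need α^N ≥ 12.4 ⇒ N ≥ ln(12.4) / ln α = 2.518 / 0.03432 = 73.36.
So at least 74 stages are needed.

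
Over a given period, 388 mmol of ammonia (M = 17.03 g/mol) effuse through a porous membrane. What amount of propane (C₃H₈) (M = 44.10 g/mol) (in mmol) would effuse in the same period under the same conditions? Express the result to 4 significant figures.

241.1 mmol

By Graham's law, rate_C₃H₈/rate_NH₃ = √(M_NH₃/M_C₃H₈) = √(17.03/44.10) = √0.3862 = 0.6214.
So the amount for C₃H₈ is 388 × 0.6214 = 241.1 mmol.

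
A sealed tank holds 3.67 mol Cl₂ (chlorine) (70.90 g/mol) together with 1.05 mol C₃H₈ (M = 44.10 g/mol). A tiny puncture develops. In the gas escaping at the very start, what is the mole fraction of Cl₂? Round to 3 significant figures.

Effusion rate of each component ∝ n_i/√M_i (partial pressure × 1/√M).
So x_Cl₂ in the escaping gas = (n_Cl₂/√M_Cl₂) / Σ(n_i/√M_i)
= (3.67/√70.90) / (3.67/√70.90 + 1.05/√44.10) = 0.4359/(0.4359 + 0.1581) = 0.734.

0.734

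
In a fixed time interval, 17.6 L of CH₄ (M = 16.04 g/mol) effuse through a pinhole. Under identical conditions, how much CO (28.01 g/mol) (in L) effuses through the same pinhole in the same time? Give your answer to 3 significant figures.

By Graham's law, rate_CO/rate_CH₄ = √(M_CH₄/M_CO) = √(16.04/28.01) = √0.5727 = 0.7567.
So the volume for CO is 17.6 × 0.7567 = 13.3 L.

13.3 L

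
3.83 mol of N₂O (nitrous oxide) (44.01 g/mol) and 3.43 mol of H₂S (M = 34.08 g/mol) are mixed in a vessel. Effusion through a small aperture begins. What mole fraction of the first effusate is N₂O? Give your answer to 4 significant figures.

Rate_i ∝ x_i/√M_i (Graham's law weighted by mole fraction), so the effusate composition follows n_i/√M_i.
So x_N₂O in the escaping gas = (n_N₂O/√M_N₂O) / Σ(n_i/√M_i)
= (3.83/√44.01) / (3.83/√44.01 + 3.43/√34.08) = 0.5773/(0.5773 + 0.5875) = 0.4956.

0.4956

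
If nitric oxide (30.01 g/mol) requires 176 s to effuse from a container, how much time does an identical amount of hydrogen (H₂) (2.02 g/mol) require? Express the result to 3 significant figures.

45.7 s

Graham's law gives t_H₂/t_NO = √(M_H₂/M_NO) = √(2.02/30.01) = √0.06731 = 0.2594.
So the time for H₂ is 176 × 0.2594 = 45.7 s.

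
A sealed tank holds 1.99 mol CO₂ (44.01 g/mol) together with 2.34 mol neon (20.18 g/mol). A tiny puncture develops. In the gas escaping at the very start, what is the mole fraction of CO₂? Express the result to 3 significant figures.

0.365

Rate_i ∝ x_i/√M_i (Graham's law weighted by mole fraction), so the effusate composition follows n_i/√M_i.
So x_CO₂ in the escaping gas = (n_CO₂/√M_CO₂) / Σ(n_i/√M_i)
= (1.99/√44.01) / (1.99/√44.01 + 2.34/√20.18) = 0.3000/(0.3000 + 0.5209) = 0.365.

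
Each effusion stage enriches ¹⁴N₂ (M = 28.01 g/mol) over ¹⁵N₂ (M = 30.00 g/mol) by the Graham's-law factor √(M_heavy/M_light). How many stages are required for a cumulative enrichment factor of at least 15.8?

81

Per stage α = (30.00/28.01)^(1/2) = 1.07105^0.5, giving ln α = 0.03432.
Need α^N ≥ 15.8 ⇒ N ≥ ln(15.8) / ln α = 2.760 / 0.03432 = 80.42.
Minimum whole number of stages: N = 81.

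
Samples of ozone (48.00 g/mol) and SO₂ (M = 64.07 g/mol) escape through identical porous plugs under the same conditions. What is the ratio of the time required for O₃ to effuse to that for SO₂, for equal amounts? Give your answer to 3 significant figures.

0.866

By Graham's law, t_O₃/t_SO₂ = √(M_O₃/M_SO₂) = √(48.00/64.07) = √0.7492 = 0.866.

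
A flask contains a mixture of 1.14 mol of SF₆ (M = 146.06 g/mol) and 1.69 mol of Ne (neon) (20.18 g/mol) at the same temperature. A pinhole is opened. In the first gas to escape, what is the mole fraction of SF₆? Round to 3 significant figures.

0.200

Rate_i ∝ x_i/√M_i (Graham's law weighted by mole fraction), so the effusate composition follows n_i/√M_i.
x_SF₆(eff) = (n_SF₆/√M_SF₆) / (n_SF₆/√M_SF₆ + n_Ne/√M_Ne)
= (1.14/√146.06) / (1.14/√146.06 + 1.69/√20.18) = 0.09433/(0.09433 + 0.3762) = 0.200.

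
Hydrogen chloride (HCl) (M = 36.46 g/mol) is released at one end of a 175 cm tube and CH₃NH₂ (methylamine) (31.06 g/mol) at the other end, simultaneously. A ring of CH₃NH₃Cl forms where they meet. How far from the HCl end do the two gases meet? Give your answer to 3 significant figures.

Distances travelled in equal time are proportional to diffusion rates, so d_HCl/d_CH₃NH₂ = √(M_CH₃NH₂/M_HCl) = √(31.06/36.46) = 0.9230.
With d_HCl + d_CH₃NH₂ = 175 cm, d_CH₃NH₂ = 175/(1 + 0.9230) = 91.00 cm.
d_HCl = 175 − 91.00 = 84.0 cm.

84.0 cm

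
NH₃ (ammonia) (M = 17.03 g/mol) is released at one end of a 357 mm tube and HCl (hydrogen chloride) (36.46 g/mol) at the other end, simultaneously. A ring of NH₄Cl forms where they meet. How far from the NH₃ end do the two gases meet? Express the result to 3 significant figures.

Distances travelled in equal time are proportional to diffusion rates, so d_NH₃/d_HCl = √(M_HCl/M_NH₃) = √(36.46/17.03) = 1.463.
With d_NH₃ + d_HCl = 357 mm, d_HCl = 357/(1 + 1.463) = 144.9 mm.
d_NH₃ = 357 − 144.9 = 212 mm.

212 mm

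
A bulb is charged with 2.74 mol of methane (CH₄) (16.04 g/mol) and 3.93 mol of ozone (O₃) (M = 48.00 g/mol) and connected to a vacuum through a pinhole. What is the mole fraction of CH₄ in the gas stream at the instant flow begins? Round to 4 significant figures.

0.5467

The effusion rate of species i is ∝ p_i/√M_i ∝ n_i/√M_i.
So x_CH₄ in the escaping gas = (n_CH₄/√M_CH₄) / Σ(n_i/√M_i)
= (2.74/√16.04) / (2.74/√16.04 + 3.93/√48.00) = 0.6841/(0.6841 + 0.5672) = 0.5467.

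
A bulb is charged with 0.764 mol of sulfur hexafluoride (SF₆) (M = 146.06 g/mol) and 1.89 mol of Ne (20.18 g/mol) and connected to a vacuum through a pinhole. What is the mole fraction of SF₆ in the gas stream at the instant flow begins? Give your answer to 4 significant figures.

Effusion rate of each component ∝ n_i/√M_i (partial pressure × 1/√M).
So x_SF₆ in the escaping gas = (n_SF₆/√M_SF₆) / Σ(n_i/√M_i)
= (0.764/√146.06) / (0.764/√146.06 + 1.89/√20.18) = 0.06322/(0.06322 + 0.4207) = 0.1306.

0.1306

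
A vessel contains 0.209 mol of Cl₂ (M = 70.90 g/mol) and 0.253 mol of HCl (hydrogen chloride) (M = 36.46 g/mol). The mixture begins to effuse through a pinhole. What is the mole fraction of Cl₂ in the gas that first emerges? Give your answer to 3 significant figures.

0.372

The effusion rate of species i is ∝ p_i/√M_i ∝ n_i/√M_i.
Mole fraction of Cl₂ in the effusate = (n_Cl₂/√M_Cl₂) / (n_Cl₂/√M_Cl₂ + n_HCl/√M_HCl)
= (0.209/√70.90) / (0.209/√70.90 + 0.253/√36.46) = 0.02482/(0.02482 + 0.04190) = 0.372.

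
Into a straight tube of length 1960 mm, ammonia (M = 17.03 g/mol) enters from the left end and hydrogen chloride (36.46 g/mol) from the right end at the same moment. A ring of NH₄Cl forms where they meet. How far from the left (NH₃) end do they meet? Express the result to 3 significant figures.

The fronts meet when d_NH₃ + d_HCl = L with d_NH₃/d_HCl = √(M_HCl/M_NH₃) (Graham's law). Here √(M_HCl/M_NH₃) = √(36.46/17.03) = 1.463.
With d_NH₃ + d_HCl = 1960 mm, d_HCl = 1960/(1 + 1.463) = 795.7 mm.
d_NH₃ = 1960 − 795.7 = 1160 mm.

1160 mm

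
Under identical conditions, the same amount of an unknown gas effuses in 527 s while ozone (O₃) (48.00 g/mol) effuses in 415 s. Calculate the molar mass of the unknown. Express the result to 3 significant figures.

From Graham's law, t_X/t_O₃ = √(M_X/M_O₃).
527/415 = 1.270 = √(M_X/48.00)
M_X = 48.00 × 1.270² = 48.00 × 1.613 = 77.4 g/mol

77.4 g/mol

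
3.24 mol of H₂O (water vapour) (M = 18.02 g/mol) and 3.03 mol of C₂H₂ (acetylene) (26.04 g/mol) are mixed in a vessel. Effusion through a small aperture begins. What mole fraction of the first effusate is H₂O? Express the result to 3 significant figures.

The effusion rate of species i is ∝ p_i/√M_i ∝ n_i/√M_i.
Mole fraction of H₂O in the effusate = (n_H₂O/√M_H₂O) / (n_H₂O/√M_H₂O + n_C₂H₂/√M_C₂H₂)
= (3.24/√18.02) / (3.24/√18.02 + 3.03/√26.04) = 0.7633/(0.7633 + 0.5938) = 0.562.

0.562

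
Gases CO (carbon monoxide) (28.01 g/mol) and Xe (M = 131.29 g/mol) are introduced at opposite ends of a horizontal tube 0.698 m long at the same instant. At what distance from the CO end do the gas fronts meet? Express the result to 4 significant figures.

Distances travelled in equal time are proportional to diffusion rates, so d_CO/d_Xe = √(M_Xe/M_CO) = √(131.29/28.01) = 2.165.
With d_CO + d_Xe = 0.698 m, d_Xe = 0.698/(1 + 2.165) = 0.2205 m.
d_CO = 0.698 − 0.2205 = 0.4775 m.

0.4775 m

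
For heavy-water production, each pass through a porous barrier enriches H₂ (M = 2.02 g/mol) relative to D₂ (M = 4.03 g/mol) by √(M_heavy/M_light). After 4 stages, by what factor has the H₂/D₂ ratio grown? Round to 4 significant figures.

Overall factor = α^4 with α = √(4.03/2.02), i.e. (4.03/2.02)^(4/2).
= 1.99505^2 = 3.980.

3.980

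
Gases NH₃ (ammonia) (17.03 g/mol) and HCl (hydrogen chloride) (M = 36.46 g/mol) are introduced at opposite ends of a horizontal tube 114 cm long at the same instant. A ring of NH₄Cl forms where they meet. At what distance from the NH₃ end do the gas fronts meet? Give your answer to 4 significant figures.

67.72 cm

In equal time, each gas travels a distance ∝ its rate ∝ 1/√M, so d_NH₃/d_HCl = √(M_HCl/M_NH₃) = √(36.46/17.03) = 1.463.
With d_NH₃ + d_HCl = 114 cm, d_HCl = 114/(1 + 1.463) = 46.28 cm.
d_NH₃ = 114 − 46.28 = 67.72 cm.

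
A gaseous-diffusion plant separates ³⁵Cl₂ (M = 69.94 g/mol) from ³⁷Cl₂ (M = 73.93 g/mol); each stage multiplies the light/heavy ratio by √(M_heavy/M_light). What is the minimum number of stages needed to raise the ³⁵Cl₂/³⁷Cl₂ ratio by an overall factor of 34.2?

With α = √(73.93/69.94) per stage, ln α = ½ ln(1.05705) = 0.02774.
Need α^N ≥ 34.2 ⇒ N ≥ ln(34.2) / ln α = 3.532 / 0.02774 = 127.33.
Rounding up, N = 128 stages.

128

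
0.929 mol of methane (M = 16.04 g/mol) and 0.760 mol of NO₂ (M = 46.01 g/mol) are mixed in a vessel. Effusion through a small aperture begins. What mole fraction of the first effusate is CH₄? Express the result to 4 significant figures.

0.6743

The effusion rate of species i is ∝ p_i/√M_i ∝ n_i/√M_i.
Mole fraction of CH₄ in the effusate = (n_CH₄/√M_CH₄) / (n_CH₄/√M_CH₄ + n_NO₂/√M_NO₂)
= (0.929/√16.04) / (0.929/√16.04 + 0.760/√46.01) = 0.2320/(0.2320 + 0.1120) = 0.6743.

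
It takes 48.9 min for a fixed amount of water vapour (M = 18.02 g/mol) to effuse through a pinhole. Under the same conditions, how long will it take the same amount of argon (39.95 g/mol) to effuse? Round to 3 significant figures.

From Graham's law, t_Ar/t_H₂O = √(M_Ar/M_H₂O) = √(39.95/18.02) = √2.217 = 1.489.
So the time for Ar is 48.9 × 1.489 = 72.8 min.

72.8 min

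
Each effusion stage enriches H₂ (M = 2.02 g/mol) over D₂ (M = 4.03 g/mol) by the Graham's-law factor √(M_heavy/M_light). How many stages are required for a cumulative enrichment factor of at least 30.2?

10

Single-stage factor α = √(4.03/2.02), so ln α = ½ ln(1.99505) = 0.3453.
Need α^N ≥ 30.2 ⇒ N ≥ ln(30.2) / ln α = 3.408 / 0.3453 = 9.87.
So at least 10 stages are needed.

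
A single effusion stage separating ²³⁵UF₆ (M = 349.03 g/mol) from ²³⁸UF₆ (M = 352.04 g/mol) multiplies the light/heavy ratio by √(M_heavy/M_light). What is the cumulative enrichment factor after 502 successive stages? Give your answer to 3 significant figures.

8.63

The single-stage factor is √(M_heavy/M_light), so 502 stages give [√(352.04/349.03)]^502 = (352.04/349.03)^(502/2).
= 1.00862^251 = 8.63.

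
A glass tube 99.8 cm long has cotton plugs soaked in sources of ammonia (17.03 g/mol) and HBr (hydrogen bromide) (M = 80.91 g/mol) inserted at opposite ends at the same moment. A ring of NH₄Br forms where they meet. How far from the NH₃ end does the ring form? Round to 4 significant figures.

In equal time, each gas travels a distance ∝ its rate ∝ 1/√M, so d_NH₃/d_HBr = √(M_HBr/M_NH₃) = √(80.91/17.03) = 2.180.
With d_NH₃ + d_HBr = 99.8 cm, d_HBr = 99.8/(1 + 2.180) = 31.39 cm.
d_NH₃ = 99.8 − 31.39 = 68.41 cm.

68.41 cm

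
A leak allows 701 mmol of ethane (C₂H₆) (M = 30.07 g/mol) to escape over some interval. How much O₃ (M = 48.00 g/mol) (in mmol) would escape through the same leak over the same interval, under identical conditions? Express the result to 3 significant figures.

Since effusion rate ∝ 1/√M, rate_O₃/rate_C₂H₆ = √(M_C₂H₆/M_O₃) = √(30.07/48.00) = √0.6265 = 0.7915.
So the amount for O₃ is 701 × 0.7915 = 555 mmol.

555 mmol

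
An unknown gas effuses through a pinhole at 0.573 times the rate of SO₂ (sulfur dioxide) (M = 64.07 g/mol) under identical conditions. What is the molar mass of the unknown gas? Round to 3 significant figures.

From Graham's law, rate_X/rate_SO₂ = √(M_SO₂/M_X).
0.573 = √(64.07/M_X)
M_X = 64.07 / 0.573² = 64.07 / 0.3283 = 195 g/mol

195 g/mol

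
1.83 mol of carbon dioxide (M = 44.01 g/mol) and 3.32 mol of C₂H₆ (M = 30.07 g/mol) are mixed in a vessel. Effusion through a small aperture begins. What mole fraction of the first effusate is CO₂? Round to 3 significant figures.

0.313

Rate_i ∝ x_i/√M_i (Graham's law weighted by mole fraction), so the effusate composition follows n_i/√M_i.
Mole fraction of CO₂ in the effusate = (n_CO₂/√M_CO₂) / (n_CO₂/√M_CO₂ + n_C₂H₆/√M_C₂H₆)
= (1.83/√44.01) / (1.83/√44.01 + 3.32/√30.07) = 0.2759/(0.2759 + 0.6054) = 0.313.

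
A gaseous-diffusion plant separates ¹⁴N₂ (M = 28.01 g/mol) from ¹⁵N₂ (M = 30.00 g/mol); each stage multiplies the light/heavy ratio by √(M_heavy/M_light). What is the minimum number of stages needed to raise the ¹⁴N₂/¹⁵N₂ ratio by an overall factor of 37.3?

106

Per stage α = (30.00/28.01)^(1/2) = 1.07105^0.5, giving ln α = 0.03432.
Need α^N ≥ 37.3 ⇒ N ≥ ln(37.3) / ln α = 3.619 / 0.03432 = 105.45.
So at least 106 stages are needed.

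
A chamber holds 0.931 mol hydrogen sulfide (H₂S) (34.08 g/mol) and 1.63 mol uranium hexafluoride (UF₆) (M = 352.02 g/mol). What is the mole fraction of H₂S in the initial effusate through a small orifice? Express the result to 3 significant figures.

Effusion rate of each component ∝ n_i/√M_i (partial pressure × 1/√M).
Mole fraction of H₂S in the effusate = (n_H₂S/√M_H₂S) / (n_H₂S/√M_H₂S + n_UF₆/√M_UF₆)
= (0.931/√34.08) / (0.931/√34.08 + 1.63/√352.02) = 0.1595/(0.1595 + 0.08688) = 0.647.

0.647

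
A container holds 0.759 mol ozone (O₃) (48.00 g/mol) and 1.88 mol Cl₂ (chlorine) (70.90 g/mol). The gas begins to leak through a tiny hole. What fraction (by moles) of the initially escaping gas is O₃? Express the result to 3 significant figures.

The effusion rate of species i is ∝ p_i/√M_i ∝ n_i/√M_i.
x_O₃(eff) = (n_O₃/√M_O₃) / (n_O₃/√M_O₃ + n_Cl₂/√M_Cl₂)
= (0.759/√48.00) / (0.759/√48.00 + 1.88/√70.90) = 0.1096/(0.1096 + 0.2233) = 0.329.

0.329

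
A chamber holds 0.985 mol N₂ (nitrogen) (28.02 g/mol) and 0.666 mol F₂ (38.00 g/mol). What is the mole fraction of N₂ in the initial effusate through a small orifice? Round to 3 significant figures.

0.633

Each component's effusion rate ∝ (its partial pressure)·(1/√M) ∝ n_i/√M_i.
So x_N₂ in the escaping gas = (n_N₂/√M_N₂) / Σ(n_i/√M_i)
= (0.985/√28.02) / (0.985/√28.02 + 0.666/√38.00) = 0.1861/(0.1861 + 0.1080) = 0.633.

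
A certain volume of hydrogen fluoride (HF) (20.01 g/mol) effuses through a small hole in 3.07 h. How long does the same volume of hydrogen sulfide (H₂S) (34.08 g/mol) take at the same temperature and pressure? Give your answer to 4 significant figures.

4.006 h

From Graham's law, t_H₂S/t_HF = √(M_H₂S/M_HF) = √(34.08/20.01) = √1.703 = 1.305.
So the time for H₂S is 3.07 × 1.305 = 4.006 h.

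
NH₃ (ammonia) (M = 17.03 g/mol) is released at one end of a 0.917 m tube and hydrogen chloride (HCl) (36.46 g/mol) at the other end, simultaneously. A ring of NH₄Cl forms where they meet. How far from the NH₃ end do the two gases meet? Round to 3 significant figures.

In equal time, each gas travels a distance ∝ its rate ∝ 1/√M, so d_NH₃/d_HCl = √(M_HCl/M_NH₃) = √(36.46/17.03) = 1.463.
With d_NH₃ + d_HCl = 0.917 m, d_HCl = 0.917/(1 + 1.463) = 0.3723 m.
d_NH₃ = 0.917 − 0.3723 = 0.545 m.

0.545 m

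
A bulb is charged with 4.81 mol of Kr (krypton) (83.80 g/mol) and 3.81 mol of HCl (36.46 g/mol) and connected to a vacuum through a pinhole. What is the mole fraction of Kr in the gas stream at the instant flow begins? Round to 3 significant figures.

0.454

Rate_i ∝ x_i/√M_i (Graham's law weighted by mole fraction), so the effusate composition follows n_i/√M_i.
Mole fraction of Kr in the effusate = (n_Kr/√M_Kr) / (n_Kr/√M_Kr + n_HCl/√M_HCl)
= (4.81/√83.80) / (4.81/√83.80 + 3.81/√36.46) = 0.5254/(0.5254 + 0.6310) = 0.454.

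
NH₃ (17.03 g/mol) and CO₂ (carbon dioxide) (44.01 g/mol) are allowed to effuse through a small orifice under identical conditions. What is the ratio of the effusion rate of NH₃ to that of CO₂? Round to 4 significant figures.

By Graham's law, rate_NH₃/rate_CO₂ = √(M_CO₂/M_NH₃) = √(44.01/17.03) = √2.584 = 1.608.

1.608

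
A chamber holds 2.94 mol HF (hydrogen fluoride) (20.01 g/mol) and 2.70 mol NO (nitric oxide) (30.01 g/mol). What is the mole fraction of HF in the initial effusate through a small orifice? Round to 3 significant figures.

0.571

Effusion rate of each component ∝ n_i/√M_i (partial pressure × 1/√M).
x_HF(eff) = (n_HF/√M_HF) / (n_HF/√M_HF + n_NO/√M_NO)
= (2.94/√20.01) / (2.94/√20.01 + 2.70/√30.01) = 0.6572/(0.6572 + 0.4929) = 0.571.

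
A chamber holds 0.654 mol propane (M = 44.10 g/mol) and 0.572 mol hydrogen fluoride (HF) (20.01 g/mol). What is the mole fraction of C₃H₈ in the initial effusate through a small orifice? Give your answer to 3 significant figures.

0.435

The effusion rate of species i is ∝ p_i/√M_i ∝ n_i/√M_i.
x_C₃H₈(eff) = (n_C₃H₈/√M_C₃H₈) / (n_C₃H₈/√M_C₃H₈ + n_HF/√M_HF)
= (0.654/√44.10) / (0.654/√44.10 + 0.572/√20.01) = 0.09848/(0.09848 + 0.1279) = 0.435.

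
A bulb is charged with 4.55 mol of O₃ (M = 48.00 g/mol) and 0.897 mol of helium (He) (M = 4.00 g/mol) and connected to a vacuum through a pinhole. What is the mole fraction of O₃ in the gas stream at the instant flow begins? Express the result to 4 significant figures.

0.5942

Each component's effusion rate ∝ (its partial pressure)·(1/√M) ∝ n_i/√M_i.
x_O₃(eff) = (n_O₃/√M_O₃) / (n_O₃/√M_O₃ + n_He/√M_He)
= (4.55/√48.00) / (4.55/√48.00 + 0.897/√4.00) = 0.6567/(0.6567 + 0.4485) = 0.5942.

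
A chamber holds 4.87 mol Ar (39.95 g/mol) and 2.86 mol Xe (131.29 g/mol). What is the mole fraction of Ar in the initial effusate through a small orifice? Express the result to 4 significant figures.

The effusion rate of species i is ∝ p_i/√M_i ∝ n_i/√M_i.
Mole fraction of Ar in the effusate = (n_Ar/√M_Ar) / (n_Ar/√M_Ar + n_Xe/√M_Xe)
= (4.87/√39.95) / (4.87/√39.95 + 2.86/√131.29) = 0.7705/(0.7705 + 0.2496) = 0.7553.

0.7553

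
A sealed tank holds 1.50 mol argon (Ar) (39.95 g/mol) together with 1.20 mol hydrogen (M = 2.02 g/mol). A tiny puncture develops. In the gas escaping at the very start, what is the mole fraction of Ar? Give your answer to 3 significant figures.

0.219

The effusion rate of species i is ∝ p_i/√M_i ∝ n_i/√M_i.
Mole fraction of Ar in the effusate = (n_Ar/√M_Ar) / (n_Ar/√M_Ar + n_H₂/√M_H₂)
= (1.50/√39.95) / (1.50/√39.95 + 1.20/√2.02) = 0.2373/(0.2373 + 0.8443) = 0.219.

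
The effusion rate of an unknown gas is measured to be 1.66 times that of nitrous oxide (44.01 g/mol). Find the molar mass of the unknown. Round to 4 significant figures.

From Graham's law, rate_X/rate_N₂O = √(M_N₂O/M_X).
1.66 = √(44.01/M_X)
M_X = 44.01 / 1.66² = 44.01 / 2.756 = 15.97 g/mol

15.97 g/mol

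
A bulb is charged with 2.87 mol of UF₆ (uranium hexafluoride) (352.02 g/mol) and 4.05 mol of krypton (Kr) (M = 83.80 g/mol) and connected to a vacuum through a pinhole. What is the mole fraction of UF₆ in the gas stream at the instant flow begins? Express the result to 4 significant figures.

Rate_i ∝ x_i/√M_i (Graham's law weighted by mole fraction), so the effusate composition follows n_i/√M_i.
Mole fraction of UF₆ in the effusate = (n_UF₆/√M_UF₆) / (n_UF₆/√M_UF₆ + n_Kr/√M_Kr)
= (2.87/√352.02) / (2.87/√352.02 + 4.05/√83.80) = 0.1530/(0.1530 + 0.4424) = 0.2569.

0.2569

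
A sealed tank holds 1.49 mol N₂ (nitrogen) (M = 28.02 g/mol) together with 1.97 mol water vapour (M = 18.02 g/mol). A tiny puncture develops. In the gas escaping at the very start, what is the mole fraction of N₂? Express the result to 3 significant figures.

Each component's effusion rate ∝ (its partial pressure)·(1/√M) ∝ n_i/√M_i.
So x_N₂ in the escaping gas = (n_N₂/√M_N₂) / Σ(n_i/√M_i)
= (1.49/√28.02) / (1.49/√28.02 + 1.97/√18.02) = 0.2815/(0.2815 + 0.4641) = 0.378.

0.378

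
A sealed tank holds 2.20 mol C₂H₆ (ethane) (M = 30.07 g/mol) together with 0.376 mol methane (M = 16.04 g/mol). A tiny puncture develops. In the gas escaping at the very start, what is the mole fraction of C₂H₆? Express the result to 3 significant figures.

Each component's effusion rate ∝ (its partial pressure)·(1/√M) ∝ n_i/√M_i.
So x_C₂H₆ in the escaping gas = (n_C₂H₆/√M_C₂H₆) / Σ(n_i/√M_i)
= (2.20/√30.07) / (2.20/√30.07 + 0.376/√16.04) = 0.4012/(0.4012 + 0.09388) = 0.810.

0.810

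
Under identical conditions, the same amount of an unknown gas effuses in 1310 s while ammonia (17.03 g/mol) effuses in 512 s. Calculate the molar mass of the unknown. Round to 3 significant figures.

Since effusion rate ∝ 1/√M, t_X/t_NH₃ = √(M_X/M_NH₃).
1310/512 = 2.559 = √(M_X/17.03)
M_X = 17.03 × 2.559² = 17.03 × 6.546 = 111 g/mol

111 g/mol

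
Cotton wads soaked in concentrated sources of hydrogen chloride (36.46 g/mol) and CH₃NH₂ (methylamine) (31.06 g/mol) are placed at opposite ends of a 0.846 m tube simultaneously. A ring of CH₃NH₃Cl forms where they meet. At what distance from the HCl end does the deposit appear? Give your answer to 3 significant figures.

The fronts meet when d_HCl + d_CH₃NH₂ = L with d_HCl/d_CH₃NH₂ = √(M_CH₃NH₂/M_HCl) (Graham's law). Here √(M_CH₃NH₂/M_HCl) = √(31.06/36.46) = 0.9230.
With d_HCl + d_CH₃NH₂ = 0.846 m, d_CH₃NH₂ = 0.846/(1 + 0.9230) = 0.4399 m.
d_HCl = 0.846 − 0.4399 = 0.406 m.

0.406 m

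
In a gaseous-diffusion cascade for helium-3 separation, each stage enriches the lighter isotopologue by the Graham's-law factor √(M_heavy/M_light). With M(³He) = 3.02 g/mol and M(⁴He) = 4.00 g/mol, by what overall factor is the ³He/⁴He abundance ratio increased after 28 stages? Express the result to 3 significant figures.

51.1

Overall factor = α^28 with α = √(4.00/3.02), i.e. (4.00/3.02)^(28/2).
= 1.32450^14 = 51.1.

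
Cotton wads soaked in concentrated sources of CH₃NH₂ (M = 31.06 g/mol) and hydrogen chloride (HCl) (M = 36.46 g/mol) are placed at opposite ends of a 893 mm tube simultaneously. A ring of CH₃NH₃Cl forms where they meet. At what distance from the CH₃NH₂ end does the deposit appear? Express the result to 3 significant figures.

464 mm

In equal time, each gas travels a distance ∝ its rate ∝ 1/√M, so d_CH₃NH₂/d_HCl = √(M_HCl/M_CH₃NH₂) = √(36.46/31.06) = 1.083.
With d_CH₃NH₂ + d_HCl = 893 mm, d_HCl = 893/(1 + 1.083) = 428.6 mm.
d_CH₃NH₂ = 893 − 428.6 = 464 mm.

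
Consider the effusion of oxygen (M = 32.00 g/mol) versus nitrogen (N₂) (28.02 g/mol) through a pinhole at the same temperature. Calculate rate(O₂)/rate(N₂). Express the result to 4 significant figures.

0.9357

Since effusion rate ∝ 1/√M, rate_O₂/rate_N₂ = √(M_N₂/M_O₂) = √(28.02/32.00) = √0.8756 = 0.9357.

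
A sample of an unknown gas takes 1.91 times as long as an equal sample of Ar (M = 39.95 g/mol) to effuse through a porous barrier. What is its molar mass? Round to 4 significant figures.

Using Graham's law: t_X/t_Ar = √(M_X/M_Ar).
1.91 = √(M_X/39.95)
M_X = 39.95 × 1.91² = 39.95 × 3.648 = 145.7 g/mol

145.7 g/mol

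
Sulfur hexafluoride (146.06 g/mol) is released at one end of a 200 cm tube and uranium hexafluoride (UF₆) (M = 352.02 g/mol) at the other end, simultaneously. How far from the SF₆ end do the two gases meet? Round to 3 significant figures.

122 cm

Distances travelled in equal time are proportional to diffusion rates, so d_SF₆/d_UF₆ = √(M_UF₆/M_SF₆) = √(352.02/146.06) = 1.552.
With d_SF₆ + d_UF₆ = 200 cm, d_UF₆ = 200/(1 + 1.552) = 78.36 cm.
d_SF₆ = 200 − 78.36 = 122 cm.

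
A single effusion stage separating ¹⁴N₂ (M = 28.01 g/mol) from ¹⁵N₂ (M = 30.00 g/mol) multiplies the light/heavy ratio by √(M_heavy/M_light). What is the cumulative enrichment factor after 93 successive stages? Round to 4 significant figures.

24.33

Overall factor = α^93 with α = √(30.00/28.01), i.e. (30.00/28.01)^(93/2).
= 1.07105^(93/2) = 24.33.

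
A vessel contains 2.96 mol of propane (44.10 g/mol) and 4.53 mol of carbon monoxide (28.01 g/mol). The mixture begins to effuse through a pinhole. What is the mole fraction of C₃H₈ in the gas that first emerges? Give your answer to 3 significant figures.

The effusion rate of species i is ∝ p_i/√M_i ∝ n_i/√M_i.
x_C₃H₈(eff) = (n_C₃H₈/√M_C₃H₈) / (n_C₃H₈/√M_C₃H₈ + n_CO/√M_CO)
= (2.96/√44.10) / (2.96/√44.10 + 4.53/√28.01) = 0.4457/(0.4457 + 0.8559) = 0.342.

0.342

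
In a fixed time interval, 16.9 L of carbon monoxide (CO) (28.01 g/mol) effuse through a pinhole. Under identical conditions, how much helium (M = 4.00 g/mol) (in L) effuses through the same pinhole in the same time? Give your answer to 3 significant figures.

44.7 L

By Graham's law, rate_He/rate_CO = √(M_CO/M_He) = √(28.01/4.00) = √7.003 = 2.646.
So the volume for He is 16.9 × 2.646 = 44.7 L.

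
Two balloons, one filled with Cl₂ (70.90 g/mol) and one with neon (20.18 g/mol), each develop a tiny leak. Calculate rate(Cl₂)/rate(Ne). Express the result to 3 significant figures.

By Graham's law, rate_Cl₂/rate_Ne = √(M_Ne/M_Cl₂) = √(20.18/70.90) = √0.2846 = 0.534.

0.534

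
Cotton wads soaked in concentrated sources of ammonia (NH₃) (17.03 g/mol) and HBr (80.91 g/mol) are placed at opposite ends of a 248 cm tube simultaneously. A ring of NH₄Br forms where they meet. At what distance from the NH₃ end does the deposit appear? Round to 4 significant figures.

170.0 cm

Graham's law gives d_NH₃/d_HBr = rate_NH₃/rate_HBr = √(M_HBr/M_NH₃) = √(80.91/17.03) = 2.180.
With d_NH₃ + d_HBr = 248 cm, d_HBr = 248/(1 + 2.180) = 78.00 cm.
d_NH₃ = 248 − 78.00 = 170.0 cm.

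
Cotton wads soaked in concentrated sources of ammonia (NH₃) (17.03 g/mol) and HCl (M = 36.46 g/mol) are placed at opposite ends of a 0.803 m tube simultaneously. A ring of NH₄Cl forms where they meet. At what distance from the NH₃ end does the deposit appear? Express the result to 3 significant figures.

0.477 m

Distances travelled in equal time are proportional to diffusion rates, so d_NH₃/d_HCl = √(M_HCl/M_NH₃) = √(36.46/17.03) = 1.463.
With d_NH₃ + d_HCl = 0.803 m, d_HCl = 0.803/(1 + 1.463) = 0.3260 m.
d_NH₃ = 0.803 − 0.3260 = 0.477 m.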